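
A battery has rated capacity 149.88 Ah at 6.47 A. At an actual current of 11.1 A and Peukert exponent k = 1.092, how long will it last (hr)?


Step 1: t_rated = C / I_rated = 149.88 / 6.47 = 23.165 hr
Step 2: ratio = 6.47 / 11.1 = 0.58288
Step 3: ratio^k = 0.58288^1.092 = 0.55464
Step 4: t = t_rated * ratio^k = 23.165 * 0.55464 = 12.85 hr

12.85 hr


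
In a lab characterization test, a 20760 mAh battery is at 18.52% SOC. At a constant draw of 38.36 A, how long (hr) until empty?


Convert: C_total = 20760 mAh = 20.76 Ah
Step 1: remaining = SOC/100 * C_total = 18.52/100 * 20.76 = 3.8448 Ah
Step 2: t = remaining / I = 3.8448 / 38.36 = 0.1002 hr

0.1002 hr


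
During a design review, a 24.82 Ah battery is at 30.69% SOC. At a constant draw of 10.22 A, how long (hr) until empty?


Step 1: remaining = SOC/100 * C_total = 30.69/100 * 24.82 = 7.6173 Ah
Step 2: t = remaining / I = 7.6173 / 10.22 = 0.7453 hr

0.7453 hr


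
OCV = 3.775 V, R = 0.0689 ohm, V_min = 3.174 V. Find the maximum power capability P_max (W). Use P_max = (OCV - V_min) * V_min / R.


dV = OCV - V_min = 0.601 V (so I_max = dV / R)
P_max = dV * V_min / R = 0.601 * 3.174 / 0.0689 = 27.69 W

27.69 W


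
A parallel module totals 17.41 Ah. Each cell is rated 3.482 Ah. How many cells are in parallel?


n = C_total / C_cell = 17.41 / 3.482 = 5

5


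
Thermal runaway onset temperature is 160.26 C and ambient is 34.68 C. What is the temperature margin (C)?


Safety margin = 160.26 C - 34.68 C = 125.58 C

125.58 C


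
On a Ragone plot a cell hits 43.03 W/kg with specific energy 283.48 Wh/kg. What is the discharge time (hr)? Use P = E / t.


t = E / P = 283.48 / 43.03 = 6.588 hr

6.588 hr


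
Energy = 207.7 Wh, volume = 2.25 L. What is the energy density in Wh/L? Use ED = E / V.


ED = E / V = 207.7 / 2.25 = 92.31 Wh/L

92.31 Wh/L


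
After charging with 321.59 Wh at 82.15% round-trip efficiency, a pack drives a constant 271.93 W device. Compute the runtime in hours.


Step 1: E_discharge = eta/100 * E_charge = 82.15/100 * 321.59 = 264.19 Wh
Step 2: t = E_discharge / P = 264.19 / 271.93 = 0.9715 hr

0.9715 hr


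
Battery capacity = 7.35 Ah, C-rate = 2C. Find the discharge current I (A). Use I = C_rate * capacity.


I = C_rate * capacity = 2 * 7.35 = 14.7 A

14.7 A


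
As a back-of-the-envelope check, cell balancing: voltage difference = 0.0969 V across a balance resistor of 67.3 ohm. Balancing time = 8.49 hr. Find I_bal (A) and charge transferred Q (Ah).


First, Ohm's law: I_bal = 0.0969 V / 67.3 ohm = 0.0014398 A
Then Q = I * t = 0.0014398 A * 8.49 hr = 0.01222 Ah

I=0.0014398 A, Q=0.01222 Ah


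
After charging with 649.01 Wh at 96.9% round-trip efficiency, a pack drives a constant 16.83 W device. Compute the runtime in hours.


Step 1: E_discharge = eta/100 * E_charge = 96.9/100 * 649.01 = 628.89 Wh
Step 2: t = E_discharge / P = 628.89 / 16.83 = 37.37 hr

37.37 hr


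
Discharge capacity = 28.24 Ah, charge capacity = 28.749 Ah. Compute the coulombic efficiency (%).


Coulombic efficiency = 28.24/28.749 * 100% = 98.23%

98.23%


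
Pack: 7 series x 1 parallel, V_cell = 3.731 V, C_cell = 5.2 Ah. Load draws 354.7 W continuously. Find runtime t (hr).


Step 1: E_pack = Ns * V_cell * Np * C_cell = 7 * 3.731 * 1 * 5.2 = 135.81 Wh
Step 2: t = E_pack / P = 135.81 / 354.7 = 0.3829 hr

0.3829 hr


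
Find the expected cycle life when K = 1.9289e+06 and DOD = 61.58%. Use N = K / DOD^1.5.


DOD^1.5 = 483.24
N = K / DOD^1.5 = 1.9289e+06 / 483.24 = 3992

3992 cycles


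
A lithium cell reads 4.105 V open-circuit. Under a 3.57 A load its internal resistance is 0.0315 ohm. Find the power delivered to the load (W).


Step 1: V_terminal = OCV - I*R = 4.105 - 3.57 * 0.0315 = 3.9925 V
Step 2: P_out = V_terminal * I = 3.9925 * 3.57 = 14.25 W

14.25 W


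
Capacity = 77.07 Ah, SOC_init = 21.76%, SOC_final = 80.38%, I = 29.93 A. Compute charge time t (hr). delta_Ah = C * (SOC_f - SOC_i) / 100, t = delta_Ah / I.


Step 1: dSOC = 80.38% - 21.76% = 58.62%
Step 2: delta_Ah = 77.07 * 58.62 / 100 = 45.178 Ah
Step 3: t = 45.178 / 29.93 = 1.509 hr

1.509 hr


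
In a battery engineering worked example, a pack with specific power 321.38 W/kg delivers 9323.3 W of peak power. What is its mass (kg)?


m = P / SP = 9323.3 / 321.38 = 29.01 kg

29.01 kg


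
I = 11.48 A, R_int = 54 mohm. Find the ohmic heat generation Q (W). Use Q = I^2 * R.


Convert: R = 54 mohm = 0.054 ohm
Q = I^2 * R = 11.48^2 * 0.054 = 7.117 W

7.117 W


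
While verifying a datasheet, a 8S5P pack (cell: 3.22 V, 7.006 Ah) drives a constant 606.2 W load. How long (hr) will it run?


Step 1: E_pack = Ns * V_cell * Np * C_cell = 8 * 3.22 * 5 * 7.006 = 902.37 Wh
Step 2: t = E_pack / P = 902.37 / 606.2 = 1.489 hr

1.489 hr


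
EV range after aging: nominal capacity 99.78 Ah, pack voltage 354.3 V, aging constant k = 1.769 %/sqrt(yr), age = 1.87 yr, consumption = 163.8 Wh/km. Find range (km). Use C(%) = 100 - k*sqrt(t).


Step 1: capacity retention = 100 - 1.769 * sqrt(1.87) = 100 - 1.769 * 1.3675 = 97.581%
Step 2: C_now = 99.78 * 97.581/100 = 97.366 Ah
Step 3: E_pack = V * C_now = 354.3 * 97.366 = 34497 Wh
Step 4: range = E_pack / consumption = 34497 / 163.8 = 210.6 km

210.6 km


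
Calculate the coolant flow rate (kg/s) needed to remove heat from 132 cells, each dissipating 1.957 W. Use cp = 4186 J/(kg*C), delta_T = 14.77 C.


Step 1: Total heat Q = 132 * 1.957 W = 258.32 W
Step 2: denom = cp * dT = 4186 * 14.77 = 61827
Step 3: m_dot = 258.32 / 61827 = 0.004178 kg/s

0.004178 kg/s


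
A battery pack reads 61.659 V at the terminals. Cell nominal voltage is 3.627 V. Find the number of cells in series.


Rearranging: n = V_pack / V_cell = 61.659 / 3.627 = 17 cells

17


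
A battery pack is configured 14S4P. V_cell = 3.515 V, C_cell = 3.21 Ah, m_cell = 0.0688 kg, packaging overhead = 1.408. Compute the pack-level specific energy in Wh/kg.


Step 1: V_pack = 14 * 3.515 = 49.21 V
Step 2: C_pack = 4 * 3.21 = 12.84 Ah
Step 3: E_pack = V_pack * C_pack = 49.21 * 12.84 = 631.86 Wh
Step 4: m_pack = 14 * 4 * 0.0688 * 1.408 = 5.4247 kg
Step 5: ED = E_pack / m_pack = 631.86 / 5.4247 = 116.5 Wh/kg

116.5 Wh/kg


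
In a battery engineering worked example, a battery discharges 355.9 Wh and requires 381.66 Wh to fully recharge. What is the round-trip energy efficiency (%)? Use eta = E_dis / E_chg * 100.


Round-trip efficiency = 355.9/381.66 * 100% = 93.25%

93.25%


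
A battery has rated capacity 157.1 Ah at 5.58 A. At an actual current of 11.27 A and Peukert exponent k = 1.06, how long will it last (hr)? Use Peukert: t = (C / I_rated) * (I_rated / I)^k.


Step 1: t_rated = C / I_rated = 157.1 / 5.58 = 28.154 hr
Step 2: ratio = 5.58 / 11.27 = 0.49512
Step 3: ratio^k = 0.49512^1.06 = 0.47467
Step 4: t = t_rated * ratio^k = 28.154 * 0.47467 = 13.36 hr

13.36 hr


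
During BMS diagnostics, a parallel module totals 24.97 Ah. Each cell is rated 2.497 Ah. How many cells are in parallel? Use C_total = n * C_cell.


n = C_total / C_cell = 24.97 / 2.497 = 10

10


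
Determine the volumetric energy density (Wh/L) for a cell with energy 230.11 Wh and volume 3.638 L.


Volumetric ED = 230.11 Wh / 3.638 L = 63.25 Wh/L

63.25 Wh/L


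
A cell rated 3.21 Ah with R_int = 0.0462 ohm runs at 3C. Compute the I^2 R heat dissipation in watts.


Step 1: I = C_rate * capacity = 3 * 3.21 = 9.63 A
Step 2: Q = I^2 * R = 9.63^2 * 0.0462 = 92.737 * 0.0462 = 4.284 W

4.284 W


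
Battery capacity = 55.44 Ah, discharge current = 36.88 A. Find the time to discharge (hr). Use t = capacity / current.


t = capacity / current = 55.44 / 36.88 = 1.503 hr

1.503 hr


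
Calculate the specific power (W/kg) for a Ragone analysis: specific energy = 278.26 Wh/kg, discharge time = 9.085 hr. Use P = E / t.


P_specific = E / t = 278.26 / 9.085 = 30.63 W/kg

30.63 W/kg


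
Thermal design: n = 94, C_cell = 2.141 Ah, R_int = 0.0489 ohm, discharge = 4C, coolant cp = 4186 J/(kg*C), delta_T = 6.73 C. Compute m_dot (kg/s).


Step 1: I = 4 * 2.141 = 8.564 A
Step 2: Q_cell = I^2 * R = 8.564^2 * 0.0489 = 3.5864 W
Step 3: Q_total = 94 * 3.5864 = 337.12 W
Step 4: m_dot = Q_total / (cp * dT) = 337.12 / (4186 * 6.73) = 0.01197 kg/s

0.01197 kg/s


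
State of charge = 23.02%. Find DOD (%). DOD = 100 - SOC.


Complement of SOC: DOD = 100% - 23.02% = 76.98%

76.98%


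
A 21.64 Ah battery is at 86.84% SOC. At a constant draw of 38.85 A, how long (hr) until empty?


Step 1: remaining = SOC/100 * C_total = 86.84/100 * 21.64 = 18.792 Ah
Step 2: t = remaining / I = 18.792 / 38.85 = 0.4837 hr

0.4837 hr


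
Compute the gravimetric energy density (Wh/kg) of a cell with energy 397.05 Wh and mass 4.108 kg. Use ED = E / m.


ED = E / m = 397.05 / 4.108 = 96.65 Wh/kg

96.65 Wh/kg


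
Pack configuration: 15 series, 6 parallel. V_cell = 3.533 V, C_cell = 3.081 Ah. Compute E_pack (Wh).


V_pack = 15 * 3.533 = 52.995 V
C_pack = 6 * 3.081 = 18.486 Ah
E = V_pack * C_pack = 52.995 * 18.486 = 979.7 Wh

979.7 Wh


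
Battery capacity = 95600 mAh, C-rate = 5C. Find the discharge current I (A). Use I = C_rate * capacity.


Convert: capacity = 95600 mAh = 95.6 Ah
At 5C: I = 5 * 95.6 Ah = 478 A

478 A


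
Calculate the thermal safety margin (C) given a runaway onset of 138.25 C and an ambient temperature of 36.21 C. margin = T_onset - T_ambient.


Safety margin = 138.25 C - 36.21 C = 102.04 C

102.04 C


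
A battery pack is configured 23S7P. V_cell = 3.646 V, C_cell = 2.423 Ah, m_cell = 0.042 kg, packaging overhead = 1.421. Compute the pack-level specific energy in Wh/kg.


Step 1: V_pack = 23 * 3.646 = 83.858 V
Step 2: C_pack = 7 * 2.423 = 16.961 Ah
Step 3: E_pack = V_pack * C_pack = 83.858 * 16.961 = 1422.3 Wh
Step 4: m_pack = 23 * 7 * 0.042 * 1.421 = 9.6088 kg
Step 5: ED = E_pack / m_pack = 1422.3 / 9.6088 = 148.0 Wh/kg

148.0 Wh/kg


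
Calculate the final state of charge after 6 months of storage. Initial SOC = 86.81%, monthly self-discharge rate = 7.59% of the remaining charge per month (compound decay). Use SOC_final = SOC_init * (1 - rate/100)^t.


Monthly retention factor = 1 - 7.59/100 = 0.9241
Over 6 months: factor^6 = 0.62275
SOC_final = 86.81 * 0.62275 = 54.06%

54.06%


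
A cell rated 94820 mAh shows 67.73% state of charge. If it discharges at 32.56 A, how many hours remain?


Convert: C_total = 94820 mAh = 94.82 Ah
Step 1: remaining = SOC/100 * C_total = 67.73/100 * 94.82 = 64.222 Ah
Step 2: t = remaining / I = 64.222 / 32.56 = 1.972 hr

1.972 hr


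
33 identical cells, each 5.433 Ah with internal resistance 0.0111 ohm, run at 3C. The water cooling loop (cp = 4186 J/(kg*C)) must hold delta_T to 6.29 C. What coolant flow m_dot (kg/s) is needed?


Step 1: I = 3 * 5.433 = 16.299 A
Step 2: Q_cell = I^2 * R = 16.299^2 * 0.0111 = 2.9488 W
Step 3: Q_total = 33 * 2.9488 = 97.31 W
Step 4: m_dot = Q_total / (cp * dT) = 97.31 / (4186 * 6.29) = 0.003696 kg/s

0.003696 kg/s


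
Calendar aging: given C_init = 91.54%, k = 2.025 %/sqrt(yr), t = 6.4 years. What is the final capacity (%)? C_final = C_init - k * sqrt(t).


Step 1: sqrt(6.4 yr) = 2.5298
Step 2: drop = 2.025 * 2.5298 = 5.1228
Step 3: C_final = 91.54 - 5.1228 = 86.42%

86.42%


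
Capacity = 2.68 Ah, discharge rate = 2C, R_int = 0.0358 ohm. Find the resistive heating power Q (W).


Step 1: I = C_rate * capacity = 2 * 2.68 = 5.36 A
Step 2: Q = I^2 * R = 5.36^2 * 0.0358 = 28.73 * 0.0358 = 1.029 W

1.029 W


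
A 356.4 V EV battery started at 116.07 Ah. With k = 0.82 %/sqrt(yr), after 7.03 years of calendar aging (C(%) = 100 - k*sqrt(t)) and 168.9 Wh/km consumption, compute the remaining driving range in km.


Step 1: capacity retention = 100 - 0.82 * sqrt(7.03) = 100 - 0.82 * 2.6514 = 97.826%
Step 2: C_now = 116.07 * 97.826/100 = 113.55 Ah
Step 3: E_pack = V * C_now = 356.4 * 113.55 = 40469 Wh
Step 4: range = E_pack / consumption = 40469 / 168.9 = 239.6 km

239.6 km


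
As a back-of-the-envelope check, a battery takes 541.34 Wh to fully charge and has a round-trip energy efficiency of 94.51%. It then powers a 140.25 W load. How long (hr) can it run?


Step 1: E_discharge = eta/100 * E_charge = 94.51/100 * 541.34 = 511.62 Wh
Step 2: t = E_discharge / P = 511.62 / 140.25 = 3.648 hr

3.648 hr


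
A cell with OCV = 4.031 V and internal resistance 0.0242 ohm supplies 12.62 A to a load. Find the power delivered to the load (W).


Step 1: V_terminal = OCV - I*R = 4.031 - 12.62 * 0.0242 = 3.7256 V
Step 2: P_out = V_terminal * I = 3.7256 * 12.62 = 47.02 W

47.02 W


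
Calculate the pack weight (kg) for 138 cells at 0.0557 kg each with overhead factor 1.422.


Cell mass sum = 138 * 0.0557 = 7.6866 kg
With overhead 1.422: m_pack = 7.6866 * 1.422 = 10.93 kg

10.93 kg


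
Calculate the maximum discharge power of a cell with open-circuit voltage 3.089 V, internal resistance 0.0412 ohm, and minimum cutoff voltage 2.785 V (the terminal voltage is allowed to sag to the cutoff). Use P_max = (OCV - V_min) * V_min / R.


dV = OCV - V_min = 0.304 V (so I_max = dV / R)
P_max = dV * V_min / R = 0.304 * 2.785 / 0.0412 = 20.55 W

20.55 W


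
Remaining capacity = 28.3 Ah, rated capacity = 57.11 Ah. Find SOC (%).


SOC = (remaining / total) * 100 = (28.3 / 57.11) * 100 = 49.55%

49.55%


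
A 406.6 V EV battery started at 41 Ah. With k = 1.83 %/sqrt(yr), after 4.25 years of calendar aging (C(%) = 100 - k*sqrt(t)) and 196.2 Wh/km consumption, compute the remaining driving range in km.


Step 1: capacity retention = 100 - 1.83 * sqrt(4.25) = 100 - 1.83 * 2.0616 = 96.227%
Step 2: C_now = 41 * 96.227/100 = 39.453 Ah
Step 3: E_pack = V * C_now = 406.6 * 39.453 = 16042 Wh
Step 4: range = E_pack / consumption = 16042 / 196.2 = 81.76 km

81.76 km


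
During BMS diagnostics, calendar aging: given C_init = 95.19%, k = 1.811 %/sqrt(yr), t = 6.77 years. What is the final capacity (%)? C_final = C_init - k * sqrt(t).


Step 1: sqrt(6.77 yr) = 2.6019
Step 2: drop = 1.811 * 2.6019 = 4.712
Step 3: C_final = 95.19 - 4.712 = 90.48%

90.48%


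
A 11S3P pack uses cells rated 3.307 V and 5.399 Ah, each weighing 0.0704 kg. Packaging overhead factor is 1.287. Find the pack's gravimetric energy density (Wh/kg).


Step 1: V_pack = 11 * 3.307 = 36.377 V
Step 2: C_pack = 3 * 5.399 = 16.197 Ah
Step 3: E_pack = V_pack * C_pack = 36.377 * 16.197 = 589.2 Wh
Step 4: m_pack = 11 * 3 * 0.0704 * 1.287 = 2.99 kg
Step 5: ED = E_pack / m_pack = 589.2 / 2.99 = 197.1 Wh/kg

197.1 Wh/kg


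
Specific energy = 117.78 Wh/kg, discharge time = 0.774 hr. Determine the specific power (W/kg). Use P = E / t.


P_specific = E / t = 117.78 / 0.774 = 152.2 W/kg

152.2 W/kg


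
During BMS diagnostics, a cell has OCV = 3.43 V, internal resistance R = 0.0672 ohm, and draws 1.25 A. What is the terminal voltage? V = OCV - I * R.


IR drop = 1.25 * 0.0672 = 0.084 V
V = 3.43 - 0.084 = 3.346 V

3.346 V


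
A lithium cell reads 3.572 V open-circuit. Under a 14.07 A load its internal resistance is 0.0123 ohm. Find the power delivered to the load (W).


Step 1: V_terminal = OCV - I*R = 3.572 - 14.07 * 0.0123 = 3.3989 V
Step 2: P_out = V_terminal * I = 3.3989 * 14.07 = 47.82 W

47.82 W


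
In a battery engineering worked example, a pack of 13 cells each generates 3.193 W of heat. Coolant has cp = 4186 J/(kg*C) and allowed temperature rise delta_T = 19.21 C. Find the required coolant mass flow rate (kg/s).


Q_total = 13 * 3.193 = 41.509 W
m_dot = Q_total / (cp * dT) = 41.509 / (4186 * 19.21) = 5.162e-04 kg/s

5.162e-04 kg/s


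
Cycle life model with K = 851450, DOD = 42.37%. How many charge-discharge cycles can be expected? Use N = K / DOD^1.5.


DOD^1.5 = 275.8
N = K / DOD^1.5 = 851450 / 275.8 = 3087

3087 cycles


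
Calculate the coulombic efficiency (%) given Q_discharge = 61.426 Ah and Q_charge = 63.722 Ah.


Coulombic efficiency = 61.426/63.722 * 100% = 96.40%

96.40%


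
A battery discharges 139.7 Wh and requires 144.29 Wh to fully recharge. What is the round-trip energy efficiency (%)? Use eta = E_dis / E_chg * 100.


Round-trip efficiency = 139.7/144.29 * 100% = 96.82%

96.82%


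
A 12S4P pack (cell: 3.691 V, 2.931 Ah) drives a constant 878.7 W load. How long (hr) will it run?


Step 1: E_pack = Ns * V_cell * Np * C_cell = 12 * 3.691 * 4 * 2.931 = 519.28 Wh
Step 2: t = E_pack / P = 519.28 / 878.7 = 0.5910 hr

0.5910 hr


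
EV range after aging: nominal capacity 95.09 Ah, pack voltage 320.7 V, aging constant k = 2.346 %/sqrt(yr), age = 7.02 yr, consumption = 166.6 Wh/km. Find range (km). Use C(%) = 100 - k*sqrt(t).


Step 1: capacity retention = 100 - 2.346 * sqrt(7.02) = 100 - 2.346 * 2.6495 = 93.784%
Step 2: C_now = 95.09 * 93.784/100 = 89.179 Ah
Step 3: E_pack = V * C_now = 320.7 * 89.179 = 28600 Wh
Step 4: range = E_pack / consumption = 28600 / 166.6 = 171.7 km

171.7 km


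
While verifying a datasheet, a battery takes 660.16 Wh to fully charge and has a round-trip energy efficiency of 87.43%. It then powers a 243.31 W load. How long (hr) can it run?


Step 1: E_discharge = eta/100 * E_charge = 87.43/100 * 660.16 = 577.18 Wh
Step 2: t = E_discharge / P = 577.18 / 243.31 = 2.372 hr

2.372 hr


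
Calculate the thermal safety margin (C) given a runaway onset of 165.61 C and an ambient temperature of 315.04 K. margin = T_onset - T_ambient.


Convert: T_ambient = 315.04 K = 41.89 C
margin = 165.61 - 41.89 = 123.72 C

123.72 C


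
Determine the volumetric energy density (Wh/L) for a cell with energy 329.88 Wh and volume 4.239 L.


ED = E / V = 329.88 / 4.239 = 77.82 Wh/L

77.82 Wh/L


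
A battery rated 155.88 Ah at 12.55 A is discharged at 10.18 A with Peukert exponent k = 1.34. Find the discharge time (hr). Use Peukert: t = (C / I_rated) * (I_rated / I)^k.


Step 1: t_rated = C / I_rated = 155.88 / 12.55 = 12.421 hr
Step 2: ratio = 12.55 / 10.18 = 1.2328
Step 3: ratio^k = 1.2328^1.34 = 1.3237
Step 4: t = t_rated * ratio^k = 12.421 * 1.3237 = 16.44 hr

16.44 hr


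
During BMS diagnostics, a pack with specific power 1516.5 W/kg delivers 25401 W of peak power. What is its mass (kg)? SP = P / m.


m = P / SP = 25401 / 1516.5 = 16.75 kg

16.75 kg


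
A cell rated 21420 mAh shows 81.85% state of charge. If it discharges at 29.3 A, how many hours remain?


Convert: C_total = 21420 mAh = 21.42 Ah
Step 1: remaining = SOC/100 * C_total = 81.85/100 * 21.42 = 17.532 Ah
Step 2: t = remaining / I = 17.532 / 29.3 = 0.5984 hr

0.5984 hr


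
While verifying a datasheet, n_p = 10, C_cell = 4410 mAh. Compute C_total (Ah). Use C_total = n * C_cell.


Convert: C_cell = 4410 mAh = 4.41 Ah
C_total = 10 * 4.41 = 44.1 Ah

44.1 Ah


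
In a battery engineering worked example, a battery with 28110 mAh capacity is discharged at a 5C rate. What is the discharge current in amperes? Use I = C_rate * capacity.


Convert: capacity = 28110 mAh = 28.11 Ah
At 5C: I = 5 * 28.11 Ah = 140.55 A

140.55 A


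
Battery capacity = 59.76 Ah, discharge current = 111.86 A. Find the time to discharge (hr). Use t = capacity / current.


Runtime = 59.76 Ah / 111.86 A = 0.5342 hr

0.5342 hr


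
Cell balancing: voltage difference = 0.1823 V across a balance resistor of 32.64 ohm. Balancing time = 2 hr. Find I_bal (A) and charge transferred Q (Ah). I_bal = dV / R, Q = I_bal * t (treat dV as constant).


First, Ohm's law: I_bal = 0.1823 V / 32.64 ohm = 0.0055852 A
Then Q = I * t = 0.0055852 A * 2 hr = 0.01117 Ah

I=0.0055852 A, Q=0.01117 Ah


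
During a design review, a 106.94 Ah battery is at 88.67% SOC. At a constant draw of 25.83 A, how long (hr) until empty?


Step 1: remaining = SOC/100 * C_total = 88.67/100 * 106.94 = 94.824 Ah
Step 2: t = remaining / I = 94.824 / 25.83 = 3.671 hr

3.671 hr


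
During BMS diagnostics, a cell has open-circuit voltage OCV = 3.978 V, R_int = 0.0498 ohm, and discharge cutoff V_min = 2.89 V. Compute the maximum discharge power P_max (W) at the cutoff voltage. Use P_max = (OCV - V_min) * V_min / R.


P_max = (OCV - V_min) * V_min / R = (3.978 - 2.89) * 2.89 / 0.0498 = 1.088 * 2.89 / 0.0498 = 63.14 W

63.14 W


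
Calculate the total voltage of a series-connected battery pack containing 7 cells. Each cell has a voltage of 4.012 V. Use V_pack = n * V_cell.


With 7 cells in series at 4.012 V each, V_pack = 28.084 V

28.084 V


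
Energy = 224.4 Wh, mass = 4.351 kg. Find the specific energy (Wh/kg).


ED = E / m = 224.4 / 4.351 = 51.57 Wh/kg

51.57 Wh/kg


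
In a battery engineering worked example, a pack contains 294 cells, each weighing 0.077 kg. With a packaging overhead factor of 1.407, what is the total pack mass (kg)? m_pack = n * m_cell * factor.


m_pack = n * m_cell * overhead = 294 * 0.077 * 1.407 = 31.85 kg

31.85 kg


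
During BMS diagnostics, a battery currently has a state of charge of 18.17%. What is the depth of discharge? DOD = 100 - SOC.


DOD = 100 - SOC = 100 - 18.17 = 81.83%

81.83%


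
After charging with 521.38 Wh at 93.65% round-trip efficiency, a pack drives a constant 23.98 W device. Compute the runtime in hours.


Step 1: E_discharge = eta/100 * E_charge = 93.65/100 * 521.38 = 488.27 Wh
Step 2: t = E_discharge / P = 488.27 / 23.98 = 20.36 hr

20.36 hr


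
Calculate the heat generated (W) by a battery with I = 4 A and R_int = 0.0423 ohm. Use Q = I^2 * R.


Q = I^2 * R = 4^2 * 0.0423 = 0.6768 W

0.6768 W


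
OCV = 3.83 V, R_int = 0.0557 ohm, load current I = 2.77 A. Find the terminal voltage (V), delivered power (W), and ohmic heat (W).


Step 1: V_terminal = OCV - I*R = 3.83 - 2.77 * 0.0557 = 3.6757 V
Step 2: P_out = V_terminal * I = 3.6757 * 2.77 = 10.18 W
Step 3: Q = I^2 * R = 2.77^2 * 0.0557 = 0.4274 W

V=3.6757 V, P=10.18 W, Q=0.4274 W


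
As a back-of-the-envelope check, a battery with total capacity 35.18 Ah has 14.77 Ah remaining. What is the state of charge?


SOC% = 14.77 / 35.18 * 100 = 41.98%

41.98%


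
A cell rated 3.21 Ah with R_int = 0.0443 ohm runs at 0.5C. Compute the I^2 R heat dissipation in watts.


Step 1: I = C_rate * capacity = 0.5 * 3.21 = 1.605 A
Step 2: Q = I^2 * R = 1.605^2 * 0.0443 = 2.576 * 0.0443 = 0.1141 W

0.1141 W


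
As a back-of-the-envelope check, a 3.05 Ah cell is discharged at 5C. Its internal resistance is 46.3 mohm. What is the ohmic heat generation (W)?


Convert: R = 46.3 mohm = 0.0463 ohm
Step 1: I = C_rate * capacity = 5 * 3.05 = 15.25 A
Step 2: Q = I^2 * R = 15.25^2 * 0.0463 = 232.56 * 0.0463 = 10.77 W

10.77 W


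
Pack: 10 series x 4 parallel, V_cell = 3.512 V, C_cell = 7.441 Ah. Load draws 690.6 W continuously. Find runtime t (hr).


Step 1: E_pack = Ns * V_cell * Np * C_cell = 10 * 3.512 * 4 * 7.441 = 1045.3 Wh
Step 2: t = E_pack / P = 1045.3 / 690.6 = 1.514 hr

1.514 hr


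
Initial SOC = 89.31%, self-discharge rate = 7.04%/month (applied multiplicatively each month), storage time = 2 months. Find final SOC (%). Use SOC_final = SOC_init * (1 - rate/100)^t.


Monthly retention factor = 1 - 7.04/100 = 0.9296
Over 2 months: factor^2 = 0.86416
SOC_final = 89.31 * 0.86416 = 77.18%

77.18%


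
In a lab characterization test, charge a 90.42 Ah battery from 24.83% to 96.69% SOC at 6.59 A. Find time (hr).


delta_Ah = 90.42 * (96.69 - 24.83) / 100 = 64.976 Ah
t = delta_Ah / I = 64.976 / 6.59 = 9.860 hr

9.860 hr


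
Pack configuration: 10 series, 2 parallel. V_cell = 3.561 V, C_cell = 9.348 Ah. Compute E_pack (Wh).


E = Ns * Vcell * Np * Ccell = 10 * 3.561 * 2 * 9.348 = 665.8 Wh

665.8 Wh


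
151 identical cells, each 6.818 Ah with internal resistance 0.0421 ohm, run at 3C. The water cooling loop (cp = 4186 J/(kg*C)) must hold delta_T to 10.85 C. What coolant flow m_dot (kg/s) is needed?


Step 1: I = 3 * 6.818 = 20.454 A
Step 2: Q_cell = I^2 * R = 20.454^2 * 0.0421 = 17.613 W
Step 3: Q_total = 151 * 17.613 = 2659.6 W
Step 4: m_dot = Q_total / (cp * dT) = 2659.6 / (4186 * 10.85) = 0.05856 kg/s

0.05856 kg/s


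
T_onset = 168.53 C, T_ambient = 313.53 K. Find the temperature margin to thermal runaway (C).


Convert: T_ambient = 313.53 K = 40.38 C
margin = 168.53 - 40.38 = 128.15 C

128.15 C


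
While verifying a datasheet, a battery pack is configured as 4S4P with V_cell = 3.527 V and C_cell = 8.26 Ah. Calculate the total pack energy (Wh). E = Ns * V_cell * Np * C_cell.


V_pack = 4 * 3.527 = 14.108 V
C_pack = 4 * 8.26 = 33.04 Ah
E = V_pack * C_pack = 14.108 * 33.04 = 466.1 Wh

466.1 Wh


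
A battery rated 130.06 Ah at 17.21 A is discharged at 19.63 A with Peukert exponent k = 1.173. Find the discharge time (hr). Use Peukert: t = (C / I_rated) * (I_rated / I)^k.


t_rated = C / I_rated = 130.06 / 17.21 = 7.5572 hr
(I_rated/I)^k = (0.87672)^1.173 = 0.85699
t = t_rated * (I_rated/I)^k = 7.5572 * 0.85699 = 6.476 hr

6.476 hr


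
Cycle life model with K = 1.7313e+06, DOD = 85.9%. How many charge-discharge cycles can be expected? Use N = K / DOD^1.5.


Step 1: DOD^1.5 = 85.9^1.5 = 796.14
Step 2: N = 1.7313e+06 / 796.14 = 2175 cycles

2175 cycles


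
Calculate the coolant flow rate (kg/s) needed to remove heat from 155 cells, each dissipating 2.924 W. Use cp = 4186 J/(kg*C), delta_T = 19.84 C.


Step 1: Total heat Q = 155 * 2.924 W = 453.22 W
Step 2: denom = cp * dT = 4186 * 19.84 = 83050
Step 3: m_dot = 453.22 / 83050 = 0.005457 kg/s

0.005457 kg/s


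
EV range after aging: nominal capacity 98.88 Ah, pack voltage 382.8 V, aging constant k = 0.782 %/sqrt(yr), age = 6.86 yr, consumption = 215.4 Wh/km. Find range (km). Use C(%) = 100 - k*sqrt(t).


Step 1: capacity retention = 100 - 0.782 * sqrt(6.86) = 100 - 0.782 * 2.6192 = 97.952%
Step 2: C_now = 98.88 * 97.952/100 = 96.855 Ah
Step 3: E_pack = V * C_now = 382.8 * 96.855 = 37076 Wh
Step 4: range = E_pack / consumption = 37076 / 215.4 = 172.1 km

172.1 km


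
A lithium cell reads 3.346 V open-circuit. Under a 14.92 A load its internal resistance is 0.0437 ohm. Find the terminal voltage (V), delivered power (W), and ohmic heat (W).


Step 1: V_terminal = OCV - I*R = 3.346 - 14.92 * 0.0437 = 2.694 V
Step 2: P_out = V_terminal * I = 2.694 * 14.92 = 40.19 W
Step 3: Q = I^2 * R = 14.92^2 * 0.0437 = 9.728 W

V=2.694 V, P=40.19 W, Q=9.728 W


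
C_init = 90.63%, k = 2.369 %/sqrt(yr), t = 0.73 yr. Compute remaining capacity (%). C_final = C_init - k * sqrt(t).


Step 1: sqrt(0.73 yr) = 0.8544
Step 2: drop = 2.369 * 0.8544 = 2.0241
Step 3: C_final = 90.63 - 2.0241 = 88.61%

88.61%


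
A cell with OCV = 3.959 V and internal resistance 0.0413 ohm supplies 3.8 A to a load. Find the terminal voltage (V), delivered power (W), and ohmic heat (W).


Step 1: V_terminal = OCV - I*R = 3.959 - 3.8 * 0.0413 = 3.8021 V
Step 2: P_out = V_terminal * I = 3.8021 * 3.8 = 14.45 W
Step 3: Q = I^2 * R = 3.8^2 * 0.0413 = 0.5964 W

V=3.8021 V, P=14.45 W, Q=0.5964 W


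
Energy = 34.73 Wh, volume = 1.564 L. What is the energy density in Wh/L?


ED = E / V = 34.73 / 1.564 = 22.21 Wh/L

22.21 Wh/L


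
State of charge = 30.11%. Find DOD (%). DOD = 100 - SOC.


DOD = 100 - SOC = 100 - 30.11 = 69.89%

69.89%


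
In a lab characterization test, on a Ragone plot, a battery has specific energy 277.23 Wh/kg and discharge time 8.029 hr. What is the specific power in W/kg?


P_specific = E / t = 277.23 / 8.029 = 34.53 W/kg

34.53 W/kg


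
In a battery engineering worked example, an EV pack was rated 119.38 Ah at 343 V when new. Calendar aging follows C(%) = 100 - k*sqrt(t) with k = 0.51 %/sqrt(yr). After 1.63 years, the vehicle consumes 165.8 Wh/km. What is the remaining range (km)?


Step 1: capacity retention = 100 - 0.51 * sqrt(1.63) = 100 - 0.51 * 1.2767 = 99.349%
Step 2: C_now = 119.38 * 99.349/100 = 118.6 Ah
Step 3: E_pack = V * C_now = 343 * 118.6 = 40680 Wh
Step 4: range = E_pack / consumption = 40680 / 165.8 = 245.4 km

245.4 km


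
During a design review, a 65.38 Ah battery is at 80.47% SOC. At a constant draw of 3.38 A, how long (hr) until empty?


Step 1: remaining = SOC/100 * C_total = 80.47/100 * 65.38 = 52.611 Ah
Step 2: t = remaining / I = 52.611 / 3.38 = 15.57 hr

15.57 hr


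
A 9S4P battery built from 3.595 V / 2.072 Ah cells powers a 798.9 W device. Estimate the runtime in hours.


Step 1: E_pack = Ns * V_cell * Np * C_cell = 9 * 3.595 * 4 * 2.072 = 268.16 Wh
Step 2: t = E_pack / P = 268.16 / 798.9 = 0.3357 hr

0.3357 hr


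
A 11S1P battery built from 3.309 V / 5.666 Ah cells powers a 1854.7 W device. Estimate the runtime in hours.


Step 1: E_pack = Ns * V_cell * Np * C_cell = 11 * 3.309 * 1 * 5.666 = 206.24 Wh
Step 2: t = E_pack / P = 206.24 / 1854.7 = 0.1112 hr

0.1112 hr


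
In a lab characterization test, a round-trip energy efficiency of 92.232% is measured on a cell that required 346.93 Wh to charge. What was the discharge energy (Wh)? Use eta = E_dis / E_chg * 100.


E_dis = eta/100 * E_chg = 92.232/100 * 346.93 = 320.0 Wh

320.0 Wh


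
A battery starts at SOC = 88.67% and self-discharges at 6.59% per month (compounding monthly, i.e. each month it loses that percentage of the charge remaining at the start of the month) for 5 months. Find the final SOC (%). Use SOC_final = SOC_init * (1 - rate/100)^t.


decay = (1 - 6.59/100)^5 = 0.71116
SOC_final = 88.67 * 0.71116 = 63.06%

63.06%


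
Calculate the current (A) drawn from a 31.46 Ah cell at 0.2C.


I = C_rate * capacity = 0.2 * 31.46 = 6.292 A

6.292 A


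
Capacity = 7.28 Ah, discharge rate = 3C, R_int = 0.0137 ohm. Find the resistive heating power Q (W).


Step 1: I = C_rate * capacity = 3 * 7.28 = 21.84 A
Step 2: Q = I^2 * R = 21.84^2 * 0.0137 = 476.99 * 0.0137 = 6.535 W

6.535 W


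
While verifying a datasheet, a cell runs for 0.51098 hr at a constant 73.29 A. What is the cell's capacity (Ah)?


C = I * t = 73.29 * 0.51098 = 37.45 Ah

37.45 Ah


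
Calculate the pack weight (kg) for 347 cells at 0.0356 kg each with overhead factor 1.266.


Cell mass sum = 347 * 0.0356 = 12.353 kg
With overhead 1.266: m_pack = 12.353 * 1.266 = 15.64 kg

15.64 kg


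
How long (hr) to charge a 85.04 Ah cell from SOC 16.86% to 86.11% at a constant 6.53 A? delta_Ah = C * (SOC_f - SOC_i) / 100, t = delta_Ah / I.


delta_Ah = 85.04 * (86.11 - 16.86) / 100 = 58.89 Ah
t = delta_Ah / I = 58.89 / 6.53 = 9.018 hr

9.018 hr


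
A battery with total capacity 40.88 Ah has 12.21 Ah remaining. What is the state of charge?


SOC = (remaining / total) * 100 = (12.21 / 40.88) * 100 = 29.87%

29.87%


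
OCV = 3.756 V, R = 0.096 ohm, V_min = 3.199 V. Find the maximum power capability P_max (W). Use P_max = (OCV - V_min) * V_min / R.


dV = OCV - V_min = 0.557 V (so I_max = dV / R)
P_max = dV * V_min / R = 0.557 * 3.199 / 0.096 = 18.56 W

18.56 W


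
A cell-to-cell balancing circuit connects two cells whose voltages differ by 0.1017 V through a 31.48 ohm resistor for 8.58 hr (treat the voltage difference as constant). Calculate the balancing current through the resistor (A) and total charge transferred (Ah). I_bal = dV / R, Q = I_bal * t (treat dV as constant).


I_bal = dV / R = 0.1017 / 31.48 = 0.0032306 A
Q = I_bal * t = 0.0032306 * 8.58 = 0.02772 Ah

I=0.0032306 A, Q=0.02772 Ah


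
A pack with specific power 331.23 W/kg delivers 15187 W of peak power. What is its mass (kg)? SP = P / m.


m = P / SP = 15187 / 331.23 = 45.85 kg

45.85 kg


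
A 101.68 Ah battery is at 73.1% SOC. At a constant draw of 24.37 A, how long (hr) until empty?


Step 1: remaining = SOC/100 * C_total = 73.1/100 * 101.68 = 74.328 Ah
Step 2: t = remaining / I = 74.328 / 24.37 = 3.050 hr

3.050 hr


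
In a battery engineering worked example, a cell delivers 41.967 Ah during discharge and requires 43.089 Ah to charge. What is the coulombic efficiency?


eta_c = Q_dis / Q_chg * 100 = 41.967 / 43.089 * 100 = 97.40%

97.40%


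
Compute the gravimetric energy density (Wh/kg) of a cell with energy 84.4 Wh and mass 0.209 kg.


ED = E / m = 84.4 / 0.209 = 403.8 Wh/kg

403.8 Wh/kg


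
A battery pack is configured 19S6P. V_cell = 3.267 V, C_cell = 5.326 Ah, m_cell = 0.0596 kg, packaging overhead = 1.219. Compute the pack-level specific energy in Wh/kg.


Step 1: V_pack = 19 * 3.267 = 62.073 V
Step 2: C_pack = 6 * 5.326 = 31.956 Ah
Step 3: E_pack = V_pack * C_pack = 62.073 * 31.956 = 1983.6 Wh
Step 4: m_pack = 19 * 6 * 0.0596 * 1.219 = 8.2824 kg
Step 5: ED = E_pack / m_pack = 1983.6 / 8.2824 = 239.5 Wh/kg

239.5 Wh/kg


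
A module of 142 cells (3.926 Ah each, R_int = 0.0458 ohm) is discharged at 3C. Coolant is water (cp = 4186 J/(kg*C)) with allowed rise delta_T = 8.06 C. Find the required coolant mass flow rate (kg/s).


Step 1: I = 3 * 3.926 = 11.778 A
Step 2: Q_cell = I^2 * R = 11.778^2 * 0.0458 = 6.3534 W
Step 3: Q_total = 142 * 6.3534 = 902.18 W
Step 4: m_dot = Q_total / (cp * dT) = 902.18 / (4186 * 8.06) = 0.02674 kg/s

0.02674 kg/s


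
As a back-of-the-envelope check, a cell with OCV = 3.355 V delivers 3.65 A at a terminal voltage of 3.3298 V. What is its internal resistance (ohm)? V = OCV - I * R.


R = (OCV - V) / I = (3.355 - 3.3298) / 3.65 = 0.006904 ohm

0.006904 ohm


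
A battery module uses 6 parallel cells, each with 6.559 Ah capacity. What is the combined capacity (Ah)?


Parallel capacities add: 6 * 6.559 Ah = 39.354 Ah

39.354 Ah


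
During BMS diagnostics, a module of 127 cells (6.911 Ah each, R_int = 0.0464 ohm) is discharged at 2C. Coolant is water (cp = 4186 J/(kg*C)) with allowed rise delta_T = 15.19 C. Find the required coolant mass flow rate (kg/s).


Step 1: I = 2 * 6.911 = 13.822 A
Step 2: Q_cell = I^2 * R = 13.822^2 * 0.0464 = 8.8646 W
Step 3: Q_total = 127 * 8.8646 = 1125.8 W
Step 4: m_dot = Q_total / (cp * dT) = 1125.8 / (4186 * 15.19) = 0.01771 kg/s

0.01771 kg/s


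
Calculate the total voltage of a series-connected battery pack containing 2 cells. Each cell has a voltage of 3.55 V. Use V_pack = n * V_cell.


Series voltages add: 2 * 3.55 V = 7.1 V

7.1 V


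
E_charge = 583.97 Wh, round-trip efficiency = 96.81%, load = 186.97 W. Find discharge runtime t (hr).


Step 1: E_discharge = eta/100 * E_charge = 96.81/100 * 583.97 = 565.34 Wh
Step 2: t = E_discharge / P = 565.34 / 186.97 = 3.024 hr

3.024 hr


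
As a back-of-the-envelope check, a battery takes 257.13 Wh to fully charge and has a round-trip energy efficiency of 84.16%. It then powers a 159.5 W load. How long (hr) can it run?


Step 1: E_discharge = eta/100 * E_charge = 84.16/100 * 257.13 = 216.4 Wh
Step 2: t = E_discharge / P = 216.4 / 159.5 = 1.357 hr

1.357 hr


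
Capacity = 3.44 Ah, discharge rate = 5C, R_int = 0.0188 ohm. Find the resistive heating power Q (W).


Step 1: I = C_rate * capacity = 5 * 3.44 = 17.2 A
Step 2: Q = I^2 * R = 17.2^2 * 0.0188 = 295.84 * 0.0188 = 5.562 W

5.562 W


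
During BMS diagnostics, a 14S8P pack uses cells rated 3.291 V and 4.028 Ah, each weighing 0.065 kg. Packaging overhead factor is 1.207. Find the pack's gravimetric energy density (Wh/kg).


Step 1: V_pack = 14 * 3.291 = 46.074 V
Step 2: C_pack = 8 * 4.028 = 32.224 Ah
Step 3: E_pack = V_pack * C_pack = 46.074 * 32.224 = 1484.7 Wh
Step 4: m_pack = 14 * 8 * 0.065 * 1.207 = 8.787 kg
Step 5: ED = E_pack / m_pack = 1484.7 / 8.787 = 169.0 Wh/kg

169.0 Wh/kg


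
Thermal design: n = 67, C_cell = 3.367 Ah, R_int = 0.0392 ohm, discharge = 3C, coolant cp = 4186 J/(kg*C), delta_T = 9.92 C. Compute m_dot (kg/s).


Step 1: I = 3 * 3.367 = 10.101 A
Step 2: Q_cell = I^2 * R = 10.101^2 * 0.0392 = 3.9996 W
Step 3: Q_total = 67 * 3.9996 = 267.97 W
Step 4: m_dot = Q_total / (cp * dT) = 267.97 / (4186 * 9.92) = 0.006453 kg/s

0.006453 kg/s


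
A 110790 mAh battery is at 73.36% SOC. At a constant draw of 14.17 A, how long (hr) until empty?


Convert: C_total = 110790 mAh = 110.79 Ah
Step 1: remaining = SOC/100 * C_total = 73.36/100 * 110.79 = 81.276 Ah
Step 2: t = remaining / I = 81.276 / 14.17 = 5.736 hr

5.736 hr


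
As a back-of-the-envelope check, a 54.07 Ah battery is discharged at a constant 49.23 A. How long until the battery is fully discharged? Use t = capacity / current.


Runtime = 54.07 Ah / 49.23 A = 1.098 hr

1.098 hr


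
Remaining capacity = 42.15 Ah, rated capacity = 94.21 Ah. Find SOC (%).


SOC = (remaining / total) * 100 = (42.15 / 94.21) * 100 = 44.74%

44.74%


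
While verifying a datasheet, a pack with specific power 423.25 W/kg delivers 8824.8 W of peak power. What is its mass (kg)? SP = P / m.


m = P / SP = 8824.8 / 423.25 = 20.85 kg

20.85 kg


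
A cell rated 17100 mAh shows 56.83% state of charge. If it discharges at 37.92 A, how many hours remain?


Convert: C_total = 17100 mAh = 17.1 Ah
Step 1: remaining = SOC/100 * C_total = 56.83/100 * 17.1 = 9.7179 Ah
Step 2: t = remaining / I = 9.7179 / 37.92 = 0.2563 hr

0.2563 hr


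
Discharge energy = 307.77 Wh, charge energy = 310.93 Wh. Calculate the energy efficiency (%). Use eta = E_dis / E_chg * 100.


Round-trip efficiency = 307.77/310.93 * 100% = 98.98%

98.98%


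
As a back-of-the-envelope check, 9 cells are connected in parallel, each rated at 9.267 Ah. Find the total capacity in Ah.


C_total = 9 * 9.267 = 83.403 Ah

83.403 Ah


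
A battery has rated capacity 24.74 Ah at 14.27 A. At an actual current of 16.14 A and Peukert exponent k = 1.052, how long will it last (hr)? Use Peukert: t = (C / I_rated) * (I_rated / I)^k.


Step 1: t_rated = C / I_rated = 24.74 / 14.27 = 1.7337 hr
Step 2: ratio = 14.27 / 16.14 = 0.88414
Step 3: ratio^k = 0.88414^1.052 = 0.8785
Step 4: t = t_rated * ratio^k = 1.7337 * 0.8785 = 1.523 hr

1.523 hr


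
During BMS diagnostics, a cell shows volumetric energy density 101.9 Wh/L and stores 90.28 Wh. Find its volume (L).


V = E / ED = 90.28 / 101.9 = 0.8860 L

0.8860 L


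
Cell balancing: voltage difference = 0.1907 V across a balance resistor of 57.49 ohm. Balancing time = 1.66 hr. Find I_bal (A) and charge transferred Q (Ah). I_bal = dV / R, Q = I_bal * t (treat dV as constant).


I_bal = dV / R = 0.1907 / 57.49 = 0.0033171 A
Q = I_bal * t = 0.0033171 * 1.66 = 0.005506 Ah

I=0.0033171 A, Q=0.005506 Ah


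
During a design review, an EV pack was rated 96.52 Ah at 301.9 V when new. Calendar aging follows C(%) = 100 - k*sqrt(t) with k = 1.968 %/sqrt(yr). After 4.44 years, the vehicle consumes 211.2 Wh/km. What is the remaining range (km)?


Step 1: capacity retention = 100 - 1.968 * sqrt(4.44) = 100 - 1.968 * 2.1071 = 95.853%
Step 2: C_now = 96.52 * 95.853/100 = 92.517 Ah
Step 3: E_pack = V * C_now = 301.9 * 92.517 = 27931 Wh
Step 4: range = E_pack / consumption = 27931 / 211.2 = 132.2 km

132.2 km


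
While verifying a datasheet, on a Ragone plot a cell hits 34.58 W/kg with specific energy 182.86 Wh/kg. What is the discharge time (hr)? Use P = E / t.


t = E / P = 182.86 / 34.58 = 5.288 hr

5.288 hr


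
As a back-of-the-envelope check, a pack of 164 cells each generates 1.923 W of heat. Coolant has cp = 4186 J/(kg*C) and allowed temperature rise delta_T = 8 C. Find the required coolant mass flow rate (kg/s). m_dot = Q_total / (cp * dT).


Q_total = 164 * 1.923 = 315.37 W
m_dot = Q_total / (cp * dT) = 315.37 / (4186 * 8) = 0.009417 kg/s

0.009417 kg/s


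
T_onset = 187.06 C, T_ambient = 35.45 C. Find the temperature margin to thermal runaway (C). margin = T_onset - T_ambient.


Safety margin = 187.06 C - 35.45 C = 151.61 C

151.61 C


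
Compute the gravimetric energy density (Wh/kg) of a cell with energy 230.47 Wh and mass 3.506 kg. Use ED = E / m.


ED = E / m = 230.47 / 3.506 = 65.74 Wh/kg

65.74 Wh/kg


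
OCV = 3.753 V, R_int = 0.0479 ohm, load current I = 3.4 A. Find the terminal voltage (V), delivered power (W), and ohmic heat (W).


Step 1: V_terminal = OCV - I*R = 3.753 - 3.4 * 0.0479 = 3.5901 V
Step 2: P_out = V_terminal * I = 3.5901 * 3.4 = 12.21 W
Step 3: Q = I^2 * R = 3.4^2 * 0.0479 = 0.5537 W

V=3.5901 V, P=12.21 W, Q=0.5537 W
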